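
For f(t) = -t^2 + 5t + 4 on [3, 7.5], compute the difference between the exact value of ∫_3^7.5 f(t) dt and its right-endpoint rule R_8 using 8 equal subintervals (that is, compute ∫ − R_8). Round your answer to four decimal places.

7.1982

Exact integral: ∫_3^7.5 f(t) dt = 4.5.
R_8 ≈ -2.698242.
Error ≈ 4.5 − (-2.698242) ≈ 7.1982.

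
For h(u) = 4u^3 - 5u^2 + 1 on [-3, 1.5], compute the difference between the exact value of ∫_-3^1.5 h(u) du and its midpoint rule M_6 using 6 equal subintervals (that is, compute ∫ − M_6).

Exact integral: ∫_-3^1.5 h(u) du = -122.0625.
M_6 = -119.109375.
Error = -122.0625 − (-119.109375) = -2.953125.

-2.953125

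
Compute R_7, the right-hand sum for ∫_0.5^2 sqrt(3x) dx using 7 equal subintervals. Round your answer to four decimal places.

2.9866

Δx = (2 − 0.5)/7 = 3/14.
Right endpoints: 5/7, 13/14, 8/7, 19/14, 11/7, 25/14, 2.
f(5/7) ≈ 1.4639, f(13/14) ≈ 1.6690, f(8/7) ≈ 1.8516, f(19/14) ≈ 2.0178, f(11/7) ≈ 2.1712, f(25/14) ≈ 2.3146, f(2) ≈ 2.4495.
Sum = Δx · [f(5/7) + f(13/14) + f(8/7) + ...].
Sum ≈ 2.9866.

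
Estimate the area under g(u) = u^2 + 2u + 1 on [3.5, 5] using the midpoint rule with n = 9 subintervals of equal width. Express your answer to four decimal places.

Δu = (5 − 3.5)/9 = 1/6.
Midpoints: 43/12, 3.75, 47/12, 49/12, 4.25, 53/12, 55/12, 4.75, 59/12.
g(43/12) = 3025/144, g(3.75) = 22.5625, g(47/12) = 3481/144, g(49/12) = 3721/144, g(4.25) = 27.5625, g(53/12) = 4225/144, g(55/12) = 4489/144, g(4.75) = 33.0625, g(59/12) = 5041/144.
Sum = Δu · [g(43/12) + g(3.75) + g(47/12) + ...].
Sum ≈ 41.6215.

41.6215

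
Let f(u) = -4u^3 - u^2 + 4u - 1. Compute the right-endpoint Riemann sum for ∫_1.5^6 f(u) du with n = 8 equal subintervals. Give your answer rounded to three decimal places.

-1553.361

Δu = (6 − 1.5)/8 = 0.5625.
Right endpoints: 2.0625, 2.625, 3.1875, 3.75, 4.3125, 4.875, 5.4375, 6.
f(2.0625) = -32869/1024, f(2.625) = -69.7421875, f(3.1875) = -131023/1024, f(3.75) = -211, f(4.3125) = -330913/1024, f(4.875) = -468.6953125, f(5.4375) = -667531/1024, f(6) = -877.
Sum = Δu · [f(2.0625) + f(2.625) + f(3.1875) + ...].
Sum ≈ -1553.361.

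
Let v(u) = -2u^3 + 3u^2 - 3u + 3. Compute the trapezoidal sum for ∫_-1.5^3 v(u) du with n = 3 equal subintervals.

Δu = (3 − (-1.5))/3 = 1.5.
v(-1.5) = 21, v(0) = 3, v(1.5) = -1.5, v(3) = -33.
T_3 = (Δu/2)·[v(u_0) + 2v(u_1) + 2v(u_2) + v(u_3)].
Sum = -6.75.

-6.75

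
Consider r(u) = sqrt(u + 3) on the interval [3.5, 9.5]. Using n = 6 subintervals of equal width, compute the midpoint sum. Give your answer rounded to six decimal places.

Δu = (9.5 − 3.5)/6 = 1.
Midpoints: 4, 5, 6, 7, 8, 9.
r(4) ≈ 2.645751, r(5) ≈ 2.828427, r(6) ≈ 3.000000, r(7) ≈ 3.162278, r(8) ≈ 3.316625, r(9) ≈ 3.464102.
Sum = Δu · [r(4) + r(5) + r(6) + ...].
Sum ≈ 18.417183.

18.417183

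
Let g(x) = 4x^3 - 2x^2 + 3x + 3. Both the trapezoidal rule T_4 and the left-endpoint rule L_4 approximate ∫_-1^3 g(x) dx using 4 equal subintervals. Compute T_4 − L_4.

54

T_4 = 92.
L_4 = 38.
T_4 − L_4 = 54.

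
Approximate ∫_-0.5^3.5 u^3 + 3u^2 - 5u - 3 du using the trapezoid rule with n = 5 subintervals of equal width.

Δu = (3.5 − (-0.5))/5 = 0.8.
f(-0.5) = 0.125, f(0.3) = -4.203, f(1.1) = -3.539, f(1.9) = 5.189, f(2.7) = 25.053, f(3.5) = 59.125.
T_5 = (Δu/2)·[f(u_0) + 2f(u_1) + ... + 2f(u_{4}) + f(u_5)].
Sum = 41.7.

41.7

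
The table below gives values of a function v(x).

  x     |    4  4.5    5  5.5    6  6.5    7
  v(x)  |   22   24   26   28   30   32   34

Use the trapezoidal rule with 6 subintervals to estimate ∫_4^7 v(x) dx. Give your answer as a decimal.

84

Δx = 0.5.
T_6 = (0.5/2)·[22 + 2·24 + 2·26 + 2·28 + 2·30 + 2·32 + 34] = 84.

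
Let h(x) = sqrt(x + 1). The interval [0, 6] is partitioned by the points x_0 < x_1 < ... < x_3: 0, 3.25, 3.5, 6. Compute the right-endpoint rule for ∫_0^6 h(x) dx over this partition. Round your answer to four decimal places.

Subinterval widths: 3.25, 0.25, 2.5.
Right endpoints: 3.25, 3.5, 6.
h(3.25) ≈ 2.0616, h(3.5) ≈ 2.1213, h(6) ≈ 2.6458.
Sum = Σ Δx_i · h(x_i).
Sum ≈ 13.8448.

13.8448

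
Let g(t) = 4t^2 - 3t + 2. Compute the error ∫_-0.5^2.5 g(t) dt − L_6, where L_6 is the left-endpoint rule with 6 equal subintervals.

Exact integral: ∫_-0.5^2.5 g(t) dt = 18.
L_6 = 14.75.
Error = 18 − 14.75 = 3.25.

3.25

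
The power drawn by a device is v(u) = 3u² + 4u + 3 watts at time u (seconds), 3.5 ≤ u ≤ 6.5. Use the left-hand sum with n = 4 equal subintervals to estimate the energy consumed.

263.34375

Δu = (6.5 − 3.5)/4 = 0.75.
Left endpoints: 3.5, 4.25, 5, 5.75.
v(3.5) = 53.75, v(4.25) = 74.1875, v(5) = 98, v(5.75) = 125.1875.
Sum = Δu · [v(3.5) + v(4.25) + v(5) + v(5.75)].
Sum = 263.34375.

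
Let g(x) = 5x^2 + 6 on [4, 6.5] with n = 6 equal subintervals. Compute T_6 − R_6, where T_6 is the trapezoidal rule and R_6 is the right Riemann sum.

-27.34375

T_6 ≈ 366.40335648.
R_6 ≈ 393.74710648.
T_6 − R_6 = -27.34375.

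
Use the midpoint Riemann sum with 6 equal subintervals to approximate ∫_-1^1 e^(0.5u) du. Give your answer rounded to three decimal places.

Δu = (1 − (-1))/6 = 1/3.
Midpoints: -5/6, -0.5, -1/6, 1/6, 0.5, 5/6.
f(-5/6) ≈ 0.659, f(-0.5) ≈ 0.779, f(-1/6) ≈ 0.920, f(1/6) ≈ 1.087, f(0.5) ≈ 1.284, f(5/6) ≈ 1.517.
Sum = Δu · [f(-5/6) + f(-0.5) + f(-1/6) + ...].
Sum ≈ 2.082.

2.082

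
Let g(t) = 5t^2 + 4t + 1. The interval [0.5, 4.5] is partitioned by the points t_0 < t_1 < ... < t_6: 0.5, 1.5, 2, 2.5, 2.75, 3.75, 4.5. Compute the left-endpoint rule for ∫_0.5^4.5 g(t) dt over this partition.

152.984375

Subinterval widths: 1, 0.5, 0.5, 0.25, 1, 0.75.
Left endpoints: 0.5, 1.5, 2, 2.5, 2.75, 3.75.
g(0.5) = 4.25, g(1.5) = 18.25, g(2) = 29, g(2.5) = 42.25, g(2.75) = 49.8125, g(3.75) = 86.3125.
Sum = Σ Δt_i · g(t_i).
Sum = 152.984375.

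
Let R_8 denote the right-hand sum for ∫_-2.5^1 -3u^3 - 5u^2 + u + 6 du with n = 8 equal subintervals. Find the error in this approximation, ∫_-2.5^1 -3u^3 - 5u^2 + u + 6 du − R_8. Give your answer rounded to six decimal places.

Exact integral: ∫_-2.5^1 f(u) du ≈ 19.21354167.
R_8 ≈ 15.00659180.
Error ≈ 19.21354167 − 15.00659180 ≈ 4.206950.

4.206950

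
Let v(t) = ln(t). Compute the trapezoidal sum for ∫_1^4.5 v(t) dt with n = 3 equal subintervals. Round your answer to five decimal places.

Δt = (4.5 − 1)/3 = 7/6.
v(1) ≈ 0.00000, v(13/6) ≈ 0.77319, v(10/3) ≈ 1.20397, v(4.5) ≈ 1.50408.
T_3 = (Δt/2)·[v(t_0) + 2v(t_1) + 2v(t_2) + v(t_3)].
Sum ≈ 3.18407.

3.18407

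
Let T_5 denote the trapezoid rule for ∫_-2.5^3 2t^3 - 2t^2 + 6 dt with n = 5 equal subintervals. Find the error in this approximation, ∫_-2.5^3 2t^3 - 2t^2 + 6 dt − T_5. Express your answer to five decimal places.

0.55458

Exact integral: ∫_-2.5^3 f(t) dt ≈ 25.5520833.
T_5 = 24.9975.
Error ≈ 25.5520833 − 24.9975 ≈ 0.55458.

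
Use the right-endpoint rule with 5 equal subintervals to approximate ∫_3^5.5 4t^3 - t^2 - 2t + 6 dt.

919.375

Δt = (5.5 − 3)/5 = 0.5.
Right endpoints: 3.5, 4, 4.5, 5, 5.5.
f(3.5) = 158.25, f(4) = 238, f(4.5) = 341.25, f(5) = 471, f(5.5) = 630.25.
Sum = Δt · [f(3.5) + f(4) + f(4.5) + f(5) + f(5.5)].
Sum = 919.375.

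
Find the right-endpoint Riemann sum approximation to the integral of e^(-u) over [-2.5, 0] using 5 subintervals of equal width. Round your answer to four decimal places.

8.6189

Δu = (0 − (-2.5))/5 = 0.5.
Right endpoints: -2, -1.5, -1, -0.5, 0.
f(-2) ≈ 7.3891, f(-1.5) ≈ 4.4817, f(-1) ≈ 2.7183, f(-0.5) ≈ 1.6487, f(0) ≈ 1.0000.
Sum = Δu · [f(-2) + f(-1.5) + f(-1) + f(-0.5) + f(0)].
Sum ≈ 8.6189.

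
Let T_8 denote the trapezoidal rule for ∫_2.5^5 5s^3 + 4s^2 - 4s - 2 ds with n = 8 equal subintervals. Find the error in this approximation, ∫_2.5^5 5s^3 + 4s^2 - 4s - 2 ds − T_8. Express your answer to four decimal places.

-2.4516

Exact integral: ∫_2.5^5 f(s) ds ≈ 835.755208.
T_8 ≈ 838.206787.
Error ≈ 835.755208 − 838.206787 ≈ -2.4516.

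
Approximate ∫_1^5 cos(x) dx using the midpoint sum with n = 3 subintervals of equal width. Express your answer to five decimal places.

-1.94101

Δx = (5 − 1)/3 = 4/3.
Midpoints: 5/3, 3, 13/3.
f(5/3) ≈ -0.09572, f(3) ≈ -0.98999, f(13/3) ≈ -0.37004.
Sum = Δx · [f(5/3) + f(3) + f(13/3)].
Sum ≈ -1.94101.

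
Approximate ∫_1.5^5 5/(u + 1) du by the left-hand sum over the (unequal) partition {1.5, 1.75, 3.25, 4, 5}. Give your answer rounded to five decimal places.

Subinterval widths: 0.25, 1.5, 0.75, 1.
Left endpoints: 1.5, 1.75, 3.25, 4.
f(1.5) = 2, f(1.75) = 20/11, f(3.25) = 20/17, f(4) = 1.
Sum = Σ Δu_i · f(u_i).
Sum ≈ 5.10963.

5.10963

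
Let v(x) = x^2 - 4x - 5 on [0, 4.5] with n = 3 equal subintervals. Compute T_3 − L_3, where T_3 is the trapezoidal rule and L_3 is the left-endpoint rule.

1.6875

T_3 = -30.9375.
L_3 = -32.625.
T_3 − L_3 = 1.6875.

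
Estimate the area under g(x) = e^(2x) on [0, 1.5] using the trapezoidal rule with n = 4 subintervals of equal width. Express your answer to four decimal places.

Δx = (1.5 − 0)/4 = 0.375.
g(0) ≈ 1.0000, g(0.375) ≈ 2.1170, g(0.75) ≈ 4.4817, g(1.125) ≈ 9.4877, g(1.5) ≈ 20.0855.
T_4 = (Δx/2)·[g(x_0) + 2g(x_1) + 2g(x_2) + 2g(x_3) + g(x_4)].
Sum ≈ 9.9859.

9.9859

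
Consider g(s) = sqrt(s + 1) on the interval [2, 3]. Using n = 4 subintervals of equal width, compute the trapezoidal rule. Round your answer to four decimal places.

1.8690

Δs = (3 − 2)/4 = 0.25.
g(2) ≈ 1.7321, g(2.25) ≈ 1.8028, g(2.5) ≈ 1.8708, g(2.75) ≈ 1.9365, g(3) ≈ 2.0000.
T_4 = (Δs/2)·[g(s_0) + 2g(s_1) + 2g(s_2) + 2g(s_3) + g(s_4)].
Sum ≈ 1.8690.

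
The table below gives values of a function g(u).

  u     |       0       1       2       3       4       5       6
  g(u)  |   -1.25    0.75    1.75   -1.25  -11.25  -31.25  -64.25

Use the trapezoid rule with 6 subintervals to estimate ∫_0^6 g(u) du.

-74

Δu = 1.
T_6 = (1/2)·[(-1.25) + 2·0.75 + 2·1.75 + 2·(-1.25) + 2·(-11.25) + 2·(-31.25) + (-64.25)] = -74.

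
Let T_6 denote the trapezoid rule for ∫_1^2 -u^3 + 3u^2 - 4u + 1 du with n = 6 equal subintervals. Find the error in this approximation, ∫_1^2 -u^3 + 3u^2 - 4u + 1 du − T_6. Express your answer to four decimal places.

Exact integral: ∫_1^2 f(u) du = -1.75.
T_6 ≈ -1.756944.
Error ≈ -1.75 − (-1.756944) ≈ 0.0069.

0.0069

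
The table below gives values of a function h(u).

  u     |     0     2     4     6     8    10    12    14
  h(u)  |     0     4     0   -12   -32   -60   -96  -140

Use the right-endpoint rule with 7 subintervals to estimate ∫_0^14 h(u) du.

-672

Δu = 2.
Sum = 2·[4 + 0 + (-12) + (-32) + (-60) + (-96) + (-140)] = -672.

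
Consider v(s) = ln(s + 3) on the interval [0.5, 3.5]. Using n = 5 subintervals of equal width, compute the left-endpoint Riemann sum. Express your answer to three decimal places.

4.592

Δs = (3.5 − 0.5)/5 = 0.6.
Left endpoints: 0.5, 1.1, 1.7, 2.3, 2.9.
v(0.5) ≈ 1.253, v(1.1) ≈ 1.411, v(1.7) ≈ 1.548, v(2.3) ≈ 1.668, v(2.9) ≈ 1.775.
Sum = Δs · [v(0.5) + v(1.1) + v(1.7) + v(2.3) + v(2.9)].
Sum ≈ 4.592.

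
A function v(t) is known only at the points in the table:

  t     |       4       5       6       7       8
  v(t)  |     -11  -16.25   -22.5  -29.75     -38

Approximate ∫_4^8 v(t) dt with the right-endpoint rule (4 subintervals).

Δt = 1.
Sum = 1·[(-16.25) + (-22.5) + (-29.75) + (-38)] = -106.5.

-106.5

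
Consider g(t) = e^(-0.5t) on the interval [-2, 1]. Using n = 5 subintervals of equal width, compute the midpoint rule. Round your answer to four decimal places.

Δt = (1 − (-2))/5 = 0.6.
Midpoints: -1.7, -1.1, -0.5, 0.1, 0.7.
g(-1.7) ≈ 2.3396, g(-1.1) ≈ 1.7333, g(-0.5) ≈ 1.2840, g(0.1) ≈ 0.9512, g(0.7) ≈ 0.7047.
Sum = Δt · [g(-1.7) + g(-1.1) + g(-0.5) + g(0.1) + g(0.7)].
Sum ≈ 4.2077.

4.2077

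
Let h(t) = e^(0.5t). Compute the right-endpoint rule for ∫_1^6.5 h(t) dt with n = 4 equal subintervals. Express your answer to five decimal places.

66.76757

Δt = (6.5 − 1)/4 = 1.375.
Right endpoints: 2.375, 3.75, 5.125, 6.5.
h(2.375) ≈ 3.27887, h(3.75) ≈ 6.52082, h(5.125) ≈ 12.96820, h(6.5) ≈ 25.79034.
Sum = Δt · [h(2.375) + h(3.75) + h(5.125) + h(6.5)].
Sum ≈ 66.76757.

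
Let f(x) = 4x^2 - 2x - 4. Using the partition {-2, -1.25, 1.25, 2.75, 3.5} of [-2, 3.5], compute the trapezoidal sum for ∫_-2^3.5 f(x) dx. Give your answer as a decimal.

50.8125

Subinterval widths: 0.75, 2.5, 1.5, 0.75.
f(-2) = 16, f(-1.25) = 4.75, f(1.25) = -0.25, f(2.75) = 20.75, f(3.5) = 38.
On each subinterval the trapezoid contributes (Δx_i/2)·[f(x_{i-1}) + f(x_i)].
Sum = 50.8125.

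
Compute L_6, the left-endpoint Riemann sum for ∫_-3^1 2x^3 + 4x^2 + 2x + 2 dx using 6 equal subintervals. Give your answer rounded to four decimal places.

Δx = (1 − (-3))/6 = 2/3.
Left endpoints: -3, -7/3, -5/3, -1, -1/3, 1/3.
f(-3) = -22, f(-7/3) = -170/27, f(-5/3) = 14/27, f(-1) = 2, f(-1/3) = 46/27, f(1/3) = 86/27.
Sum = Δx · [f(-3) + f(-7/3) + f(-5/3) + ...].
Sum ≈ -13.9259.

-13.9259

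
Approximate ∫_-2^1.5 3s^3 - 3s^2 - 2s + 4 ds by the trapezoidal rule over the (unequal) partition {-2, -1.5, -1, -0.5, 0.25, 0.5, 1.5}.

Subinterval widths: 0.5, 0.5, 0.5, 0.75, 0.25, 1.
f(-2) = -28, f(-1.5) = -9.875, f(-1) = 0, f(-0.5) = 3.875, f(0.25) = 3.359375, f(0.5) = 2.625, f(1.5) = 4.375.
On each subinterval the trapezoid contributes (Δs_i/2)·[f(s_{i-1}) + f(s_i)].
Sum = -4.0078125.

-4.0078125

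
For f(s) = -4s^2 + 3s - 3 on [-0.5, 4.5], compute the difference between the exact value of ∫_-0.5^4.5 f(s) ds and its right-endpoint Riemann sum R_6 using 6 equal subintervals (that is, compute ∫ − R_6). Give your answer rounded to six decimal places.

29.398148

Exact integral: ∫_-0.5^4.5 f(s) ds ≈ -106.66666667.
R_6 ≈ -136.06481481.
Error ≈ -106.66666667 − (-136.06481481) ≈ 29.398148.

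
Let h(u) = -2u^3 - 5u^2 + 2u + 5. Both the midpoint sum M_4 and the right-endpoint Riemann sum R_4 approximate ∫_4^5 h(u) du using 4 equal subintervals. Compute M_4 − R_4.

21.125

M_4 = -272.
R_4 = -293.125.
M_4 − R_4 = 21.125.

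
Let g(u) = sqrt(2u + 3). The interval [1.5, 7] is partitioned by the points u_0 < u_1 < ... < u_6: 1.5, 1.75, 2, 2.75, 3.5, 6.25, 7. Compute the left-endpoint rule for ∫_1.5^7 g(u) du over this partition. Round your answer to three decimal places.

17.070

Subinterval widths: 0.25, 0.25, 0.75, 0.75, 2.75, 0.75.
Left endpoints: 1.5, 1.75, 2, 2.75, 3.5, 6.25.
g(1.5) ≈ 2.449, g(1.75) ≈ 2.550, g(2) ≈ 2.646, g(2.75) ≈ 2.915, g(3.5) ≈ 3.162, g(6.25) ≈ 3.937.
Sum = Σ Δu_i · g(u_i).
Sum ≈ 17.070.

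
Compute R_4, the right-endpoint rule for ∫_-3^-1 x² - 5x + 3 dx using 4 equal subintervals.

Δx = (-1 − (-3))/4 = 0.5.
Right endpoints: -2.5, -2, -1.5, -1.
f(-2.5) = 21.75, f(-2) = 17, f(-1.5) = 12.75, f(-1) = 9.
Sum = Δx · [f(-2.5) + f(-2) + f(-1.5) + f(-1)].
Sum = 30.25.

30.25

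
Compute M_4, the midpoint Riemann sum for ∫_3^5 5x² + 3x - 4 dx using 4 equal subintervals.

Δx = (5 − 3)/4 = 0.5.
Midpoints: 3.25, 3.75, 4.25, 4.75.
f(3.25) = 58.5625, f(3.75) = 77.5625, f(4.25) = 99.0625, f(4.75) = 123.0625.
Sum = Δx · [f(3.25) + f(3.75) + f(4.25) + f(4.75)].
Sum = 179.125.

179.125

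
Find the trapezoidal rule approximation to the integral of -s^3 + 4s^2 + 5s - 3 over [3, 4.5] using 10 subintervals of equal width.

Δs = (4.5 − 3)/10 = 0.15.
f(3) = 21, f(3.15) = 21.184125, f(3.3) = 21.123, f(3.45) = 20.796375, f(3.6) = 20.184, f(3.75) = 19.265625, f(3.9) = 18.021, f(4.05) = 16.429875, f(4.2) = 14.472, f(4.35) = 12.127125, f(4.5) = 9.375.
T_10 = (Δs/2)·[f(s_0) + 2f(s_1) + ... + 2f(s_{9}) + f(s_10)].
Sum = 26.81859375.

26.81859375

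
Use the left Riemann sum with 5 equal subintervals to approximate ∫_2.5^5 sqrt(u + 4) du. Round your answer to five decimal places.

6.83889

Δu = (5 − 2.5)/5 = 0.5.
Left endpoints: 2.5, 3, 3.5, 4, 4.5.
f(2.5) ≈ 2.54951, f(3) ≈ 2.64575, f(3.5) ≈ 2.73861, f(4) ≈ 2.82843, f(4.5) ≈ 2.91548.
Sum = Δu · [f(2.5) + f(3) + f(3.5) + f(4) + f(4.5)].
Sum ≈ 6.83889.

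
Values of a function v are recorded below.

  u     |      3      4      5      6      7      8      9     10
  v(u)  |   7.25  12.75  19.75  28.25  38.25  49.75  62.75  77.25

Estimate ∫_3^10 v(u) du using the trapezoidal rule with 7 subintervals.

Δu = 1.
T_7 = (1/2)·[7.25 + 2·12.75 + 2·19.75 + 2·28.25 + 2·38.25 + 2·49.75 + 2·62.75 + 77.25] = 253.75.

253.75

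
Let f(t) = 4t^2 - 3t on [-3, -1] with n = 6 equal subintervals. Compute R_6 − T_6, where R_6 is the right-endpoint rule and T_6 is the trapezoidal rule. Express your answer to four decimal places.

-6.3333

R_6 ≈ 40.481481.
T_6 ≈ 46.814815.
R_6 − T_6 ≈ -6.3333.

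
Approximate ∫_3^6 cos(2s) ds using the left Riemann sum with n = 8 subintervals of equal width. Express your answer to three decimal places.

Δs = (6 − 3)/8 = 0.375.
Left endpoints: 3, 3.375, 3.75, 4.125, 4.5, 4.875, 5.25, 5.625.
f(3) ≈ 0.960, f(3.375) ≈ 0.893, f(3.75) ≈ 0.347, f(4.125) ≈ -0.386, f(4.5) ≈ -0.911, f(4.875) ≈ -0.948, f(5.25) ≈ -0.476, f(5.625) ≈ 0.252.
Sum = Δs · [f(3) + f(3.375) + f(3.75) + ...].
Sum ≈ -0.101.

-0.101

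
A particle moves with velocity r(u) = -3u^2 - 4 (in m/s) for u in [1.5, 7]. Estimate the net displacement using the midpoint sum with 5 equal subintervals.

Δu = (7 − 1.5)/5 = 1.1.
Midpoints: 2.05, 3.15, 4.25, 5.35, 6.45.
r(2.05) = -16.6075, r(3.15) = -33.7675, r(4.25) = -58.1875, r(5.35) = -89.8675, r(6.45) = -128.8075.
Sum = Δu · [r(2.05) + r(3.15) + r(4.25) + r(5.35) + r(6.45)].
Sum = -359.96125.

-359.96125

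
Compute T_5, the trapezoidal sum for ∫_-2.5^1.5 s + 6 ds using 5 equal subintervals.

22

Δs = (1.5 − (-2.5))/5 = 0.8.
f(-2.5) = 3.5, f(-1.7) = 4.3, f(-0.9) = 5.1, f(-0.1) = 5.9, f(0.7) = 6.7, f(1.5) = 7.5.
T_5 = (Δs/2)·[f(s_0) + 2f(s_1) + ... + 2f(s_{4}) + f(s_5)].
Sum = 22.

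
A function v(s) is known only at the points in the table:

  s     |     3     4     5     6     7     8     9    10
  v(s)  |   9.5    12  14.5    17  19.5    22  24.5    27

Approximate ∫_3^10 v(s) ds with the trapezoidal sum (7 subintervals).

Δs = 1.
T_7 = (1/2)·[9.5 + 2·12 + 2·14.5 + 2·17 + 2·19.5 + 2·22 + 2·24.5 + 27] = 127.75.

127.75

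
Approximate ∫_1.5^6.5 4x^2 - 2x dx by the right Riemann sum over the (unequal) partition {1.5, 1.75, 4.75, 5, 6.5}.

Subinterval widths: 0.25, 3, 0.25, 1.5.
Right endpoints: 1.75, 4.75, 5, 6.5.
f(1.75) = 8.75, f(4.75) = 80.75, f(5) = 90, f(6.5) = 156.
Sum = Σ Δx_i · f(x_i).
Sum = 500.9375.

500.9375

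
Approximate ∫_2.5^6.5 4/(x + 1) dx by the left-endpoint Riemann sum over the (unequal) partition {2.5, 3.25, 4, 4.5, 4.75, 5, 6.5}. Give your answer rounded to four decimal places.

Subinterval widths: 0.75, 0.75, 0.5, 0.25, 0.25, 1.5.
Left endpoints: 2.5, 3.25, 4, 4.5, 4.75, 5.
f(2.5) = 8/7, f(3.25) = 16/17, f(4) = 0.8, f(4.5) = 8/11, f(4.75) = 16/23, f(5) = 2/3.
Sum = Σ Δx_i · f(x_i).
Sum ≈ 3.3188.

3.3188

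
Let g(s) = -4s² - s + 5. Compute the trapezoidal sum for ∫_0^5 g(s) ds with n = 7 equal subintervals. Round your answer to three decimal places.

Δs = (5 − 0)/7 = 5/7.
g(0) = 5, g(5/7) = 110/49, g(10/7) = -225/49, g(15/7) = -760/49, g(20/7) = -1495/49, g(25/7) = -2430/49, g(30/7) = -3565/49, g(5) = -100.
T_7 = (Δs/2)·[g(s_0) + 2g(s_1) + ... + 2g(s_{6}) + g(s_7)].
Sum ≈ -155.867.

-155.867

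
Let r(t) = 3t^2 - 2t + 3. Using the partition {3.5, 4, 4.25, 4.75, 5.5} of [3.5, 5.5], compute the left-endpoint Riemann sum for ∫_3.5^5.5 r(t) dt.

97.359375

Subinterval widths: 0.5, 0.25, 0.5, 0.75.
Left endpoints: 3.5, 4, 4.25, 4.75.
r(3.5) = 32.75, r(4) = 43, r(4.25) = 48.6875, r(4.75) = 61.1875.
Sum = Σ Δt_i · r(t_i).
Sum = 97.359375.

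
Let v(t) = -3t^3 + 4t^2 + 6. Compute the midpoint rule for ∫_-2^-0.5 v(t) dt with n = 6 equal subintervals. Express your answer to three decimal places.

31.334

Δt = (-0.5 − (-2))/6 = 0.25.
Midpoints: -1.875, -1.625, -1.375, -1.125, -0.875, -0.625.
v(-1.875) = 20397/512, v(-1.625) = 15071/512, v(-1.375) = 10937/512, v(-1.125) = 7851/512, v(-0.875) = 5669/512, v(-0.625) = 4247/512.
Sum = Δt · [v(-1.875) + v(-1.625) + v(-1.375) + ...].
Sum ≈ 31.334.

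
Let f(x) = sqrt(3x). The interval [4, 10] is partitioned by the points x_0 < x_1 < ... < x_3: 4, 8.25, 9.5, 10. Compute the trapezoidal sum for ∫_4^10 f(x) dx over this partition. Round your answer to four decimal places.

27.0828

Subinterval widths: 4.25, 1.25, 0.5.
f(4) ≈ 3.4641, f(8.25) ≈ 4.9749, f(9.5) ≈ 5.3385, f(10) ≈ 5.4772.
On each subinterval the trapezoid contributes (Δx_i/2)·[f(x_{i-1}) + f(x_i)].
Sum ≈ 27.0828.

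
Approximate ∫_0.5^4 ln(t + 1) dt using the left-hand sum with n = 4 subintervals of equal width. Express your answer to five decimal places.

3.38291

Δt = (4 − 0.5)/4 = 0.875.
Left endpoints: 0.5, 1.375, 2.25, 3.125.
f(0.5) ≈ 0.40547, f(1.375) ≈ 0.86500, f(2.25) ≈ 1.17865, f(3.125) ≈ 1.41707.
Sum = Δt · [f(0.5) + f(1.375) + f(2.25) + f(3.125)].
Sum ≈ 3.38291.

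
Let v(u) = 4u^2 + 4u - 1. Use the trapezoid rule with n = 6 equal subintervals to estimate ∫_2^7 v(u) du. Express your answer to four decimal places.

Δu = (7 − 2)/6 = 5/6.
v(2) = 23, v(17/6) = 382/9, v(11/3) = 607/9, v(4.5) = 98, v(16/3) = 1207/9, v(37/6) = 1582/9, v(7) = 223.
T_6 = (Δu/2)·[v(u_0) + 2v(u_1) + ... + 2v(u_{5}) + v(u_6)].
Sum ≈ 533.9815.

533.9815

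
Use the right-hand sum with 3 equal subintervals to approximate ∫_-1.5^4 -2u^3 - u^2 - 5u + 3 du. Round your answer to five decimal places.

Δu = (4 − (-1.5))/3 = 11/6.
Right endpoints: 1/3, 13/6, 4.
f(1/3) = 31/27, f(13/6) = -1775/54, f(4) = -161.
Sum = Δu · [f(1/3) + f(13/6) + f(4)].
Sum ≈ -353.32407.

-353.32407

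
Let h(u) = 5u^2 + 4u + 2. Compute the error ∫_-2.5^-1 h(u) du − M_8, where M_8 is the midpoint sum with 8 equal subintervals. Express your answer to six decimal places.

0.021973

Exact integral: ∫_-2.5^-1 h(u) du = 16.875.
M_8 ≈ 16.85302734.
Error ≈ 16.875 − 16.85302734 ≈ 0.021973.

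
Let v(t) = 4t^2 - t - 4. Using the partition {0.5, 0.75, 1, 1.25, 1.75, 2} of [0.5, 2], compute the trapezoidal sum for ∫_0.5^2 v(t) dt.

Subinterval widths: 0.25, 0.25, 0.25, 0.5, 0.25.
v(0.5) = -3.5, v(0.75) = -2.5, v(1) = -1, v(1.25) = 1, v(1.75) = 6.5, v(2) = 10.
On each subinterval the trapezoid contributes (Δt_i/2)·[v(t_{i-1}) + v(t_i)].
Sum = 2.75.

2.75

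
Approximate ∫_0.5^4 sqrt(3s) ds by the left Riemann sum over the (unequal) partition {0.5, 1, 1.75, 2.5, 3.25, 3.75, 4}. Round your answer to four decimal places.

8.0836

Subinterval widths: 0.5, 0.75, 0.75, 0.75, 0.5, 0.25.
Left endpoints: 0.5, 1, 1.75, 2.5, 3.25, 3.75.
f(0.5) ≈ 1.2247, f(1) ≈ 1.7321, f(1.75) ≈ 2.2913, f(2.5) ≈ 2.7386, f(3.25) ≈ 3.1225, f(3.75) ≈ 3.3541.
Sum = Σ Δs_i · f(s_i).
Sum ≈ 8.0836.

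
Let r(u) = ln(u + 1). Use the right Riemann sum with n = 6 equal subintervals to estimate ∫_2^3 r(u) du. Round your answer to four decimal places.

Δu = (3 − 2)/6 = 1/6.
Right endpoints: 13/6, 7/3, 2.5, 8/3, 17/6, 3.
r(13/6) ≈ 1.1527, r(7/3) ≈ 1.2040, r(2.5) ≈ 1.2528, r(8/3) ≈ 1.2993, r(17/6) ≈ 1.3437, r(3) ≈ 1.3863.
Sum = Δu · [r(13/6) + r(7/3) + r(2.5) + ...].
Sum ≈ 1.2731.

1.2731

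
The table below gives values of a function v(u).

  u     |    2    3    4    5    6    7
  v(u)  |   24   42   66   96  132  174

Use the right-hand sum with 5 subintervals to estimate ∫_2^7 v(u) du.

Δu = 1.
Sum = 1·[42 + 66 + 96 + 132 + 174] = 510.

510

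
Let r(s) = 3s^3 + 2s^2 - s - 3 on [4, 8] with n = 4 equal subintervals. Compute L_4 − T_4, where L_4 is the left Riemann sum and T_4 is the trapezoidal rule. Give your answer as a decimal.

L_4 = 2462.
T_4 = 3180.
L_4 − T_4 = -718.

-718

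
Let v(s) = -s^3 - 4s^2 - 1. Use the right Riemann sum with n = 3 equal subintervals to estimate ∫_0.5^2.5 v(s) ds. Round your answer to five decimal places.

Δs = (2.5 − 0.5)/3 = 2/3.
Right endpoints: 7/6, 11/6, 2.5.
v(7/6) = -1735/216, v(11/6) = -4451/216, v(2.5) = -41.625.
Sum = Δs · [v(7/6) + v(11/6) + v(2.5)].
Sum ≈ -46.84259.

-46.84259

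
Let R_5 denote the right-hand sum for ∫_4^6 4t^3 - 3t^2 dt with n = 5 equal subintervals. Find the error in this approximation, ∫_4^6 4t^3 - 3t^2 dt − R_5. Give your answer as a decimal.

-112.64

Exact integral: ∫_4^6 f(t) dt = 888.
R_5 = 1000.64.
Error = 888 − 1000.64 = -112.64.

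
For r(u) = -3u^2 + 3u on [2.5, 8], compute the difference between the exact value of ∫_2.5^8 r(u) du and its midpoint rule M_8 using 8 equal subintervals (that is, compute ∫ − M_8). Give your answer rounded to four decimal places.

-0.6499

Exact integral: ∫_2.5^8 r(u) du = -409.75.
M_8 ≈ -409.100098.
Error ≈ -409.75 − (-409.100098) ≈ -0.6499.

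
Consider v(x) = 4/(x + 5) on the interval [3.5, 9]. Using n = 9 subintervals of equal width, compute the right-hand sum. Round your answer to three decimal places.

1.941

Δx = (9 − 3.5)/9 = 11/18.
Right endpoints: 37/9, 85/18, 16/3, 107/18, 59/9, 43/6, 70/9, 151/18, 9.
v(37/9) = 18/41, v(85/18) = 72/175, v(16/3) = 12/31, v(107/18) = 72/197, v(59/9) = 9/26, v(43/6) = 24/73, v(70/9) = 36/115, v(151/18) = 72/241, v(9) = 2/7.
Sum = Δx · [v(37/9) + v(85/18) + v(16/3) + ...].
Sum ≈ 1.941.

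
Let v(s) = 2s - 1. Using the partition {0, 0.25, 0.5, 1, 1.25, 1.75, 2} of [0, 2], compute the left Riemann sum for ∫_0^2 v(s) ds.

1.25

Subinterval widths: 0.25, 0.25, 0.5, 0.25, 0.5, 0.25.
Left endpoints: 0, 0.25, 0.5, 1, 1.25, 1.75.
v(0) = -1, v(0.25) = -0.5, v(0.5) = 0, v(1) = 1, v(1.25) = 1.5, v(1.75) = 2.5.
Sum = Σ Δs_i · v(s_i).
Sum = 1.25.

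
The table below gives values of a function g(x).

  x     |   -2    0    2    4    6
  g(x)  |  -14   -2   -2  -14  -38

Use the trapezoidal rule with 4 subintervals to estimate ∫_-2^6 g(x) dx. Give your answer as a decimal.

-88

Δx = 2.
T_4 = (2/2)·[(-14) + 2·(-2) + 2·(-2) + 2·(-14) + (-38)] = -88.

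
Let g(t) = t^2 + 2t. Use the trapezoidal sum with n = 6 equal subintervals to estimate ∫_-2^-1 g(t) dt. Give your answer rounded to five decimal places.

Δt = (-1 − (-2))/6 = 1/6.
g(-2) = 0, g(-11/6) = -11/36, g(-5/3) = -5/9, g(-1.5) = -0.75, g(-4/3) = -8/9, g(-7/6) = -35/36, g(-1) = -1.
T_6 = (Δt/2)·[g(t_0) + 2g(t_1) + ... + 2g(t_{5}) + g(t_6)].
Sum ≈ -0.66204.

-0.66204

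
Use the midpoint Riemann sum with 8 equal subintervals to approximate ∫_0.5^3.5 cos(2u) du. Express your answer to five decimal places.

Δu = (3.5 − 0.5)/8 = 0.375.
Midpoints: 0.6875, 1.0625, 1.4375, 1.8125, 2.1875, 2.5625, 2.9375, 3.3125.
f(0.6875) ≈ 0.19455, f(1.0625) ≈ -0.52627, f(1.4375) ≈ -0.96467, f(1.8125) ≈ -0.88542, f(2.1875) ≈ -0.33102, f(2.5625) ≈ 0.40100, f(2.9375) ≈ 0.91784, f(3.3125) ≈ 0.94215.
Sum = Δu · [f(0.6875) + f(1.0625) + f(1.4375) + ...].
Sum ≈ -0.09444.

-0.09444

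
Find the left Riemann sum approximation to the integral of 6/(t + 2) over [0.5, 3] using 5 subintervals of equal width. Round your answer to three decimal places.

Δt = (3 − 0.5)/5 = 0.5.
Left endpoints: 0.5, 1, 1.5, 2, 2.5.
f(0.5) = 2.4, f(1) = 2, f(1.5) = 12/7, f(2) = 1.5, f(2.5) = 4/3.
Sum = Δt · [f(0.5) + f(1) + f(1.5) + f(2) + f(2.5)].
Sum ≈ 4.474.

4.474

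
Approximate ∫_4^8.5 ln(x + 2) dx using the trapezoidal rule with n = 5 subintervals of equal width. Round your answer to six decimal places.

Δx = (8.5 − 4)/5 = 0.9.
f(4) ≈ 1.791759, f(4.9) ≈ 1.931521, f(5.8) ≈ 2.054124, f(6.7) ≈ 2.163323, f(7.6) ≈ 2.261763, f(8.5) ≈ 2.351375.
T_5 = (Δx/2)·[f(x_0) + 2f(x_1) + ... + 2f(x_{4}) + f(x_5)].
Sum ≈ 9.434069.

9.434069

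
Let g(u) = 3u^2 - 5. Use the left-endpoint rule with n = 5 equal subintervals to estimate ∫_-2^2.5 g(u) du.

-0.09

Δu = (2.5 − (-2))/5 = 0.9.
Left endpoints: -2, -1.1, -0.2, 0.7, 1.6.
g(-2) = 7, g(-1.1) = -1.37, g(-0.2) = -4.88, g(0.7) = -3.53, g(1.6) = 2.68.
Sum = Δu · [g(-2) + g(-1.1) + g(-0.2) + g(0.7) + g(1.6)].
Sum = -0.09.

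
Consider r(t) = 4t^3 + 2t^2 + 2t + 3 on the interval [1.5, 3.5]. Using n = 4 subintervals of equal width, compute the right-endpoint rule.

235.5

Δt = (3.5 − 1.5)/4 = 0.5.
Right endpoints: 2, 2.5, 3, 3.5.
r(2) = 47, r(2.5) = 83, r(3) = 135, r(3.5) = 206.
Sum = Δt · [r(2) + r(2.5) + r(3) + r(3.5)].
Sum = 235.5.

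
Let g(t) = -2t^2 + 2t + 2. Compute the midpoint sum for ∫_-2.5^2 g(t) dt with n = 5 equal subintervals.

-8.3925

Δt = (2 − (-2.5))/5 = 0.9.
Midpoints: -2.05, -1.15, -0.25, 0.65, 1.55.
g(-2.05) = -10.505, g(-1.15) = -2.945, g(-0.25) = 1.375, g(0.65) = 2.455, g(1.55) = 0.295.
Sum = Δt · [g(-2.05) + g(-1.15) + g(-0.25) + g(0.65) + g(1.55)].
Sum = -8.3925.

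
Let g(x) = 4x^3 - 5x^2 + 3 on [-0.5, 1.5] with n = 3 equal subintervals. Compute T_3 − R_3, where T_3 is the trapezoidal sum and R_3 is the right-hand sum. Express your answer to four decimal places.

T_3 ≈ 5.314815.
R_3 ≈ 6.648148.
T_3 − R_3 ≈ -1.3333.

-1.3333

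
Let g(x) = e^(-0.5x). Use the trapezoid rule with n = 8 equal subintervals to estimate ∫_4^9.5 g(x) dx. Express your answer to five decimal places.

Δx = (9.5 − 4)/8 = 0.6875.
g(4) ≈ 0.13534, g(4.6875) ≈ 0.09597, g(5.375) ≈ 0.06805, g(6.0625) ≈ 0.04826, g(6.75) ≈ 0.03422, g(7.4375) ≈ 0.02426, g(8.125) ≈ 0.01721, g(8.8125) ≈ 0.01220, g(9.5) ≈ 0.00865.
T_8 = (Δx/2)·[g(x_0) + 2g(x_1) + ... + 2g(x_{7}) + g(x_8)].
Sum ≈ 0.25586.

0.25586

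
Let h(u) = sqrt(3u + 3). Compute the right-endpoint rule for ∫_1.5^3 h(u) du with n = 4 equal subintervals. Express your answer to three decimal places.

Δu = (3 − 1.5)/4 = 0.375.
Right endpoints: 1.875, 2.25, 2.625, 3.
h(1.875) ≈ 2.937, h(2.25) ≈ 3.122, h(2.625) ≈ 3.298, h(3) ≈ 3.464.
Sum = Δu · [h(1.875) + h(2.25) + h(2.625) + h(3)].
Sum ≈ 4.808.

4.808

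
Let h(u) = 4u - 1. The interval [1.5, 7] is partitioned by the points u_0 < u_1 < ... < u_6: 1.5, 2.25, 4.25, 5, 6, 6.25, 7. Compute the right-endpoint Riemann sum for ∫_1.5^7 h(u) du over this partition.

101.5

Subinterval widths: 0.75, 2, 0.75, 1, 0.25, 0.75.
Right endpoints: 2.25, 4.25, 5, 6, 6.25, 7.
h(2.25) = 8, h(4.25) = 16, h(5) = 19, h(6) = 23, h(6.25) = 24, h(7) = 27.
Sum = Σ Δu_i · h(u_i).
Sum = 101.5.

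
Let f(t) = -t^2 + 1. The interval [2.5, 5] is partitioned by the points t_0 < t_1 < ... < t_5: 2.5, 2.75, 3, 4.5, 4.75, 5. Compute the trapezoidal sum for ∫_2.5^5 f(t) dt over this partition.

Subinterval widths: 0.25, 0.25, 1.5, 0.25, 0.25.
f(2.5) = -5.25, f(2.75) = -6.5625, f(3) = -8, f(4.5) = -19.25, f(4.75) = -21.5625, f(5) = -24.
On each subinterval the trapezoid contributes (Δt_i/2)·[f(t_{i-1}) + f(t_i)].
Sum = -34.53125.

-34.53125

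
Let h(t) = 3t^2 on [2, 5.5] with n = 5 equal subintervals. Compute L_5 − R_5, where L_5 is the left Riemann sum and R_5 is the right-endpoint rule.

L_5 = 131.67.
R_5 = 186.795.
L_5 − R_5 = -55.125.

-55.125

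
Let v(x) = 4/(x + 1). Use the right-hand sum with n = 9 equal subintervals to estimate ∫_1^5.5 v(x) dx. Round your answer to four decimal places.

4.3872

Δx = (5.5 − 1)/9 = 0.5.
Right endpoints: 1.5, 2, 2.5, 3, 3.5, 4, 4.5, 5, 5.5.
v(1.5) = 1.6, v(2) = 4/3, v(2.5) = 8/7, v(3) = 1, v(3.5) = 8/9, v(4) = 0.8, v(4.5) = 8/11, v(5) = 2/3, v(5.5) = 8/13.
Sum = Δx · [v(1.5) + v(2) + v(2.5) + ...].
Sum ≈ 4.3872.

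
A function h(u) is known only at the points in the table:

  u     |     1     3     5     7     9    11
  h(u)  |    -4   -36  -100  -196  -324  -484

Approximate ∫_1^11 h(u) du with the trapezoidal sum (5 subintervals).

-1800

Δu = 2.
T_5 = (2/2)·[(-4) + 2·(-36) + 2·(-100) + 2·(-196) + 2·(-324) + (-484)] = -1800.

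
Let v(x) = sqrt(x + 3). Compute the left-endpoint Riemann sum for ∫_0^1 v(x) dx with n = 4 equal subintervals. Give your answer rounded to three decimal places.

1.836

Δx = (1 − 0)/4 = 0.25.
Left endpoints: 0, 0.25, 0.5, 0.75.
v(0) ≈ 1.732, v(0.25) ≈ 1.803, v(0.5) ≈ 1.871, v(0.75) ≈ 1.936.
Sum = Δx · [v(0) + v(0.25) + v(0.5) + v(0.75)].
Sum ≈ 1.836.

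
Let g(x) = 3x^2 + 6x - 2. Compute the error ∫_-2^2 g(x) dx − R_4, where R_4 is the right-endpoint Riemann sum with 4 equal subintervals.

Exact integral: ∫_-2^2 g(x) dx = 8.
R_4 = 22.
Error = 8 − 22 = -14.

-14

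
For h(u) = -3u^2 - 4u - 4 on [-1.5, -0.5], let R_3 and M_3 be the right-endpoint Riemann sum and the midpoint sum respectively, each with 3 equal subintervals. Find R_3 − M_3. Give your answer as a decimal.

0.25

R_3 ≈ -2.97222222.
M_3 ≈ -3.22222222.
R_3 − M_3 = 0.25.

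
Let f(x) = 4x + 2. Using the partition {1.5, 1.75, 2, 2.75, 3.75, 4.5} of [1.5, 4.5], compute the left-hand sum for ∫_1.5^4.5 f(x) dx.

Subinterval widths: 0.25, 0.25, 0.75, 1, 0.75.
Left endpoints: 1.5, 1.75, 2, 2.75, 3.75.
f(1.5) = 8, f(1.75) = 9, f(2) = 10, f(2.75) = 13, f(3.75) = 17.
Sum = Σ Δx_i · f(x_i).
Sum = 37.5.

37.5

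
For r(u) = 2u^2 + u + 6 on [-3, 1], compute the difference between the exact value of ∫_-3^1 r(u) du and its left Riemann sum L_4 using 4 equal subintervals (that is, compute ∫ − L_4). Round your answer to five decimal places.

Exact integral: ∫_-3^1 r(u) du ≈ 38.6666667.
L_4 = 46.
Error ≈ 38.6666667 − 46 ≈ -7.33333.

-7.33333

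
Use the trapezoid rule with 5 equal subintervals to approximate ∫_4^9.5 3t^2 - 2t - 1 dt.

Δt = (9.5 − 4)/5 = 1.1.
f(4) = 39, f(5.1) = 66.83, f(6.2) = 101.92, f(7.3) = 144.27, f(8.4) = 193.88, f(9.5) = 250.75.
T_5 = (Δt/2)·[f(t_0) + 2f(t_1) + ... + 2f(t_{4}) + f(t_5)].
Sum = 716.9525.

716.9525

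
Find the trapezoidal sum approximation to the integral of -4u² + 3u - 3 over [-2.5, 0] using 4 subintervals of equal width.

Δu = (0 − (-2.5))/4 = 0.625.
f(-2.5) = -35.5, f(-1.875) = -22.6875, f(-1.25) = -13, f(-0.625) = -6.4375, f(0) = -3.
T_4 = (Δu/2)·[f(u_0) + 2f(u_1) + 2f(u_2) + 2f(u_3) + f(u_4)].
Sum = -38.359375.

-38.359375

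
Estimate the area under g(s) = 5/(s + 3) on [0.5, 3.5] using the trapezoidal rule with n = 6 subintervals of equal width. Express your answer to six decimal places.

3.101218

Δs = (3.5 − 0.5)/6 = 0.5.
g(0.5) = 10/7, g(1) = 1.25, g(1.5) = 10/9, g(2) = 1, g(2.5) = 10/11, g(3) = 5/6, g(3.5) = 10/13.
T_6 = (Δs/2)·[g(s_0) + 2g(s_1) + ... + 2g(s_{5}) + g(s_6)].
Sum ≈ 3.101218.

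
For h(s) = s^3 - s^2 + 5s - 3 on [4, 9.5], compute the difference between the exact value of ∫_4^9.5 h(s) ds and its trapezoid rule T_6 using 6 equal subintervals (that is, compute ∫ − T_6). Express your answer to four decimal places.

-14.8274

Exact integral: ∫_4^9.5 h(s) ds ≈ 1876.932292.
T_6 ≈ 1891.759693.
Error ≈ 1876.932292 − 1891.759693 ≈ -14.8274.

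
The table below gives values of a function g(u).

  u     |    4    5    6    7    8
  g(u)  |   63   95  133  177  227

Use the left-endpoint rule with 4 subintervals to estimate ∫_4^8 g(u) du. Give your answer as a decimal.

Δu = 1.
Sum = 1·[63 + 95 + 133 + 177] = 468.

468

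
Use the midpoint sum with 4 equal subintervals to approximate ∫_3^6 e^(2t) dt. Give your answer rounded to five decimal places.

Δt = (6 − 3)/4 = 0.75.
Midpoints: 3.375, 4.125, 4.875, 5.625.
f(3.375) ≈ 854.05876, f(4.125) ≈ 3827.62582, f(4.875) ≈ 17154.22881, f(5.625) ≈ 76879.91976.
Sum = Δt · [f(3.375) + f(4.125) + f(4.875) + f(5.625)].
Sum ≈ 74036.87487.

74036.87487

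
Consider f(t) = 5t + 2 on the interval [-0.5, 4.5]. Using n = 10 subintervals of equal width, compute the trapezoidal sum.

Δt = (4.5 − (-0.5))/10 = 0.5.
f(-0.5) = -0.5, f(0) = 2, f(0.5) = 4.5, f(1) = 7, f(1.5) = 9.5, f(2) = 12, f(2.5) = 14.5, f(3) = 17, f(3.5) = 19.5, f(4) = 22, f(4.5) = 24.5.
T_10 = (Δt/2)·[f(t_0) + 2f(t_1) + ... + 2f(t_{9}) + f(t_10)].
Sum = 60.

60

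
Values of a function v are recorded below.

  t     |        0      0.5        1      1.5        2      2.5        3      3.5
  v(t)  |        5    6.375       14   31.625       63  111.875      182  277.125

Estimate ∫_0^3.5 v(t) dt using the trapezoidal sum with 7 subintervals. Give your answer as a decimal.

Δt = 0.5.
T_7 = (0.5/2)·[5 + 2·6.375 + 2·14 + 2·31.625 + 2·63 + 2·111.875 + 2·182 + 277.125] = 274.96875.

274.96875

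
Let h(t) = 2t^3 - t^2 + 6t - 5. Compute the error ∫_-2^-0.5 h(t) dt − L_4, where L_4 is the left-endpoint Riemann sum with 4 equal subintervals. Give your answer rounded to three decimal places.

Exact integral: ∫_-2^-0.5 h(t) dt = -29.34375.
L_4 ≈ -34.98633.
Error ≈ -29.34375 − (-34.98633) ≈ 5.643.

5.643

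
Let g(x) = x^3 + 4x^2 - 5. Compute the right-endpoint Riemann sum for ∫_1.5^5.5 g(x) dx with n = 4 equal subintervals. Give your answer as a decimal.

Δx = (5.5 − 1.5)/4 = 1.
Right endpoints: 2.5, 3.5, 4.5, 5.5.
g(2.5) = 35.625, g(3.5) = 86.875, g(4.5) = 167.125, g(5.5) = 282.375.
Sum = Δx · [g(2.5) + g(3.5) + g(4.5) + g(5.5)].
Sum = 572.

572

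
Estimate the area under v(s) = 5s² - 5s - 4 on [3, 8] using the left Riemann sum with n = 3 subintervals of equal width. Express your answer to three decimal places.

454.074

Δs = (8 − 3)/3 = 5/3.
Left endpoints: 3, 14/3, 19/3.
v(3) = 26, v(14/3) = 734/9, v(19/3) = 1484/9.
Sum = Δs · [v(3) + v(14/3) + v(19/3)].
Sum ≈ 454.074.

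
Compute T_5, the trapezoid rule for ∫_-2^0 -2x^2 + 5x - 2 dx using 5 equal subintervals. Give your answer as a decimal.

Δx = (0 − (-2))/5 = 0.4.
f(-2) = -20, f(-1.6) = -15.12, f(-1.2) = -10.88, f(-0.8) = -7.28, f(-0.4) = -4.32, f(0) = -2.
T_5 = (Δx/2)·[f(x_0) + 2f(x_1) + ... + 2f(x_{4}) + f(x_5)].
Sum = -19.44.

-19.44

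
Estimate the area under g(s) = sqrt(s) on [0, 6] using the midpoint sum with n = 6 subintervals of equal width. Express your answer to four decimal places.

9.8503

Δs = (6 − 0)/6 = 1.
Midpoints: 0.5, 1.5, 2.5, 3.5, 4.5, 5.5.
g(0.5) ≈ 0.7071, g(1.5) ≈ 1.2247, g(2.5) ≈ 1.5811, g(3.5) ≈ 1.8708, g(4.5) ≈ 2.1213, g(5.5) ≈ 2.3452.
Sum = Δs · [g(0.5) + g(1.5) + g(2.5) + ...].
Sum ≈ 9.8503.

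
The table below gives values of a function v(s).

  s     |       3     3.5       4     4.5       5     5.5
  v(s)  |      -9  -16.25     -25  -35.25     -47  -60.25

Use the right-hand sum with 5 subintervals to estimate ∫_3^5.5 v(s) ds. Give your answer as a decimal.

-91.875

Δs = 0.5.
Sum = 0.5·[(-16.25) + (-25) + (-35.25) + (-47) + (-60.25)] = -91.875.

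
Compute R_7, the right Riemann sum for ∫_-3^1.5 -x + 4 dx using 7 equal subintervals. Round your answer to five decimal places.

19.92857

Δx = (1.5 − (-3))/7 = 9/14.
Right endpoints: -33/14, -12/7, -15/14, -3/7, 3/14, 6/7, 1.5.
f(-33/14) = 89/14, f(-12/7) = 40/7, f(-15/14) = 71/14, f(-3/7) = 31/7, f(3/14) = 53/14, f(6/7) = 22/7, f(1.5) = 2.5.
Sum = Δx · [f(-33/14) + f(-12/7) + f(-15/14) + ...].
Sum ≈ 19.92857.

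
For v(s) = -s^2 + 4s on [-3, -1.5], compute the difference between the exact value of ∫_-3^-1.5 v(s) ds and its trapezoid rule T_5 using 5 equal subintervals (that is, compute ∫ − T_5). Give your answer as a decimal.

Exact integral: ∫_-3^-1.5 v(s) ds = -21.375.
T_5 = -21.3975.
Error = -21.375 − (-21.3975) = 0.0225.

0.0225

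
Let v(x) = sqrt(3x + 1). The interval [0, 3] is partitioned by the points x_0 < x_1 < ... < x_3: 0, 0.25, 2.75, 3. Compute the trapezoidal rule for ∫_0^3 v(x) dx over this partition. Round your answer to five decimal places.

6.52114

Subinterval widths: 0.25, 2.5, 0.25.
v(0) ≈ 1.00000, v(0.25) ≈ 1.32288, v(2.75) ≈ 3.04138, v(3) ≈ 3.16228.
On each subinterval the trapezoid contributes (Δx_i/2)·[v(x_{i-1}) + v(x_i)].
Sum ≈ 6.52114.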